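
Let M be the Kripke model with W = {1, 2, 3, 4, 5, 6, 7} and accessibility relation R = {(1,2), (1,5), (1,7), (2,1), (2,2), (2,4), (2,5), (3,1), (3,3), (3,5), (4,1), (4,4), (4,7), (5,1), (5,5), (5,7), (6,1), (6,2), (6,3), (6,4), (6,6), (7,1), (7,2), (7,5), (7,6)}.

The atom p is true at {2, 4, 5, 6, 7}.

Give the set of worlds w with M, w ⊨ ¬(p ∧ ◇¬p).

1: p ∧ ◇¬p is F. ✓
2: p ∧ ◇¬p is T. ✗
3: p ∧ ◇¬p is F. ✓
4: p ∧ ◇¬p is T. ✗
5: p ∧ ◇¬p is T. ✗
6: p ∧ ◇¬p is T. ✗
7: p ∧ ◇¬p is T. ✗

{1, 3}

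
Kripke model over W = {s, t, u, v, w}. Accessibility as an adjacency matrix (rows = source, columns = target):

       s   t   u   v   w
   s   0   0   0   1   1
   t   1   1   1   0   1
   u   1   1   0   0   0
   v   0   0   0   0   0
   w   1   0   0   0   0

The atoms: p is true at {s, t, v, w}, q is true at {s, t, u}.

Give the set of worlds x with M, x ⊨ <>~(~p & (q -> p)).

s: successors {v, w}; ~(~p & (q -> p)) there: v:T, w:T. ✓
t: successors {s, t, u, w}; ~(~p & (q -> p)) there: s:T, t:T, u:T, w:T. ✓
u: successors {s, t}; ~(~p & (q -> p)) there: s:T, t:T. ✓
v: no successors, so <>~(~p & (q -> p)) fails. ✗
w: successors {s}; ~(~p & (q -> p)) there: s:T. ✓

{s, t, u, w}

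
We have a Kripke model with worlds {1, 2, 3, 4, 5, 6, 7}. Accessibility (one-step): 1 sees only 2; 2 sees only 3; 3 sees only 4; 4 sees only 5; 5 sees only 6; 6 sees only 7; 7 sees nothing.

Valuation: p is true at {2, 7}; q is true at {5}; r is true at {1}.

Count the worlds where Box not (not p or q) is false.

4

1: successors {2}; not (not p or q) there: 2:T. ✓
2: successors {3}; not (not p or q) there: 3:F. ✗
3: successors {4}; not (not p or q) there: 4:F. ✗
4: successors {5}; not (not p or q) there: 5:F. ✗
5: successors {6}; not (not p or q) there: 6:F. ✗
6: successors {7}; not (not p or q) there: 7:T. ✓
7: no successors, so Box not (not p or q) holds vacuously. ✓
Satisfying worlds: {1, 6, 7}.
So Box not (not p or q) fails at the other 4 worlds.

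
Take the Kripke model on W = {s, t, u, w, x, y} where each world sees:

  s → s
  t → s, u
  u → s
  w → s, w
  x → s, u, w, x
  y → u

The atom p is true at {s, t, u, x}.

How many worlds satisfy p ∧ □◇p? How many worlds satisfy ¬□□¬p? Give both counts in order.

4 and 6

For p ∧ □◇p:
s: p is T, □◇p is T. ✓
t: p is T, □◇p is T. ✓
u: p is T, □◇p is T. ✓
w: p is F, □◇p is T. ✗
x: p is T, □◇p is T. ✓
y: p is F, □◇p is T. ✗
— 4 worlds.
For ¬□□¬p:
s: □□¬p is F. ✓
t: □□¬p is F. ✓
u: □□¬p is F. ✓
w: □□¬p is F. ✓
x: □□¬p is F. ✓
y: □□¬p is F. ✓
— 6 worlds.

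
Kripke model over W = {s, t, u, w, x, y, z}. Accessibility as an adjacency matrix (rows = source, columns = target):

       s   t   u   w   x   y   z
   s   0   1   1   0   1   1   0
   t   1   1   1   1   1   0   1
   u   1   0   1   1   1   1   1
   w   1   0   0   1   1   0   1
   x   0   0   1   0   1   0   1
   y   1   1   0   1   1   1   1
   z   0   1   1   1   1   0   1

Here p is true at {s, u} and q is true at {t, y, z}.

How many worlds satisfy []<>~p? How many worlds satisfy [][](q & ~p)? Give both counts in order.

For []<>~p:
s: successors {t, u, x, y}; <>~p there: t:T, u:T, x:T, y:T. ✓
t: successors {s, t, u, w, x, z}; <>~p there: s:T, t:T, u:T, w:T, x:T, z:T. ✓
u: successors {s, u, w, x, y, z}; <>~p there: s:T, u:T, w:T, x:T, y:T, z:T. ✓
w: successors {s, w, x, z}; <>~p there: s:T, w:T, x:T, z:T. ✓
x: successors {u, x, z}; <>~p there: u:T, x:T, z:T. ✓
y: successors {s, t, w, x, y, z}; <>~p there: s:T, t:T, w:T, x:T, y:T, z:T. ✓
z: successors {t, u, w, x, z}; <>~p there: t:T, u:T, w:T, x:T, z:T. ✓
— 7 worlds.
For [][](q & ~p):
s: successors {t, u, x, y}; [](q & ~p) there: t:F, u:F, x:F, y:F. ✗
t: successors {s, t, u, w, x, z}; [](q & ~p) there: s:F, t:F, u:F, w:F, x:F, z:F. ✗
u: successors {s, u, w, x, y, z}; [](q & ~p) there: s:F, u:F, w:F, x:F, y:F, z:F. ✗
w: successors {s, w, x, z}; [](q & ~p) there: s:F, w:F, x:F, z:F. ✗
x: successors {u, x, z}; [](q & ~p) there: u:F, x:F, z:F. ✗
y: successors {s, t, w, x, y, z}; [](q & ~p) there: s:F, t:F, w:F, x:F, y:F, z:F. ✗
z: successors {t, u, w, x, z}; [](q & ~p) there: t:F, u:F, w:F, x:F, z:F. ✗
— 0 worlds.

7 and 0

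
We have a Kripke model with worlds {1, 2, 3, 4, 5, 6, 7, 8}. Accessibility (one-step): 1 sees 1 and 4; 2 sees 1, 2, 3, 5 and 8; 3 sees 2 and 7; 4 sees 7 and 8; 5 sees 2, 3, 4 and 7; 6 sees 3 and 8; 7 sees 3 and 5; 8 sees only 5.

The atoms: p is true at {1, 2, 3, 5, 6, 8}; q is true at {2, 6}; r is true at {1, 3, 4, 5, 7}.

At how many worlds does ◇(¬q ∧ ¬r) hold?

1: successors {1, 4}; ¬q ∧ ¬r there: 1:F, 4:F. ✗
2: successors {1, 2, 3, 5, 8}; ¬q ∧ ¬r there: 1:F, 2:F, 3:F, 5:F, 8:T. ✓
3: successors {2, 7}; ¬q ∧ ¬r there: 2:F, 7:F. ✗
4: successors {7, 8}; ¬q ∧ ¬r there: 7:F, 8:T. ✓
5: successors {2, 3, 4, 7}; ¬q ∧ ¬r there: 2:F, 3:F, 4:F, 7:F. ✗
6: successors {3, 8}; ¬q ∧ ¬r there: 3:F, 8:T. ✓
7: successors {3, 5}; ¬q ∧ ¬r there: 3:F, 5:F. ✗
8: successors {5}; ¬q ∧ ¬r there: 5:F. ✗
Satisfying worlds: {2, 4, 6}.

3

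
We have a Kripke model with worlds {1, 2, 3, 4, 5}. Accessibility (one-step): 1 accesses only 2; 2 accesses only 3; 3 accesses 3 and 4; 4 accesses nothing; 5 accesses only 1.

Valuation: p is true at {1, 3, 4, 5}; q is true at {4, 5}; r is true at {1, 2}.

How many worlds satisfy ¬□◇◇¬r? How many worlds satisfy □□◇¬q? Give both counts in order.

For ¬□◇◇¬r:
1: □◇◇¬r is T. ✗
2: □◇◇¬r is T. ✗
3: □◇◇¬r is F. ✓
4: □◇◇¬r is T. ✗
5: □◇◇¬r is T. ✗
— 1 world.
For □□◇¬q:
1: successors {2}; □◇¬q there: 2:T. ✓
2: successors {3}; □◇¬q there: 3:F. ✗
3: successors {3, 4}; □◇¬q there: 3:F, 4:T. ✗
4: no successors, so □□◇¬q holds vacuously. ✓
5: successors {1}; □◇¬q there: 1:T. ✓
— 3 worlds.

1 and 3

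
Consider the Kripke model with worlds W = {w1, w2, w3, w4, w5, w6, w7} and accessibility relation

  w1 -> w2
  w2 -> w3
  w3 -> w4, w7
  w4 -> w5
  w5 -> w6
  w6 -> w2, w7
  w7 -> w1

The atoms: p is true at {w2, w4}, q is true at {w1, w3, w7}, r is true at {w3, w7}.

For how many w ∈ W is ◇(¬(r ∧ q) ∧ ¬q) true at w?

w1: successors {w2}; ¬(r ∧ q) ∧ ¬q there: w2:T. ✓
w2: successors {w3}; ¬(r ∧ q) ∧ ¬q there: w3:F. ✗
w3: successors {w4, w7}; ¬(r ∧ q) ∧ ¬q there: w4:T, w7:F. ✓
w4: successors {w5}; ¬(r ∧ q) ∧ ¬q there: w5:T. ✓
w5: successors {w6}; ¬(r ∧ q) ∧ ¬q there: w6:T. ✓
w6: successors {w2, w7}; ¬(r ∧ q) ∧ ¬q there: w2:T, w7:F. ✓
w7: successors {w1}; ¬(r ∧ q) ∧ ¬q there: w1:F. ✗
Satisfying worlds: {w1, w3, w4, w5, w6}.

5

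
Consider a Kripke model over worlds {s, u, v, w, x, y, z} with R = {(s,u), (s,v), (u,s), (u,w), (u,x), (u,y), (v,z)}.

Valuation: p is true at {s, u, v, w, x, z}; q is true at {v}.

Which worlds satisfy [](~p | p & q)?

{w, x, y, z}

s: successors {u, v}; ~p | p & q there: u:F, v:T. ✗
u: successors {s, w, x, y}; ~p | p & q there: s:F, w:F, x:F, y:T. ✗
v: successors {z}; ~p | p & q there: z:F. ✗
w: no successors, so [](~p | p & q) holds vacuously. ✓
x: no successors, so [](~p | p & q) holds vacuously. ✓
y: no successors, so [](~p | p & q) holds vacuously. ✓
z: no successors, so [](~p | p & q) holds vacuously. ✓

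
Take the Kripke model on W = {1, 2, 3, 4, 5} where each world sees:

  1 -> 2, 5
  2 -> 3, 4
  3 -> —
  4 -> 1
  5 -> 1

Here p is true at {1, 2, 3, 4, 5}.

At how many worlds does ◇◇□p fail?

1: successors {2, 5}; ◇□p there: 2:T, 5:T. ✓
2: successors {3, 4}; ◇□p there: 3:F, 4:T. ✓
3: no successors, so ◇◇□p fails. ✗
4: successors {1}; ◇□p there: 1:T. ✓
5: successors {1}; ◇□p there: 1:T. ✓
Satisfying worlds: {1, 2, 4, 5}.
So ◇◇□p fails at the other 1 world.

1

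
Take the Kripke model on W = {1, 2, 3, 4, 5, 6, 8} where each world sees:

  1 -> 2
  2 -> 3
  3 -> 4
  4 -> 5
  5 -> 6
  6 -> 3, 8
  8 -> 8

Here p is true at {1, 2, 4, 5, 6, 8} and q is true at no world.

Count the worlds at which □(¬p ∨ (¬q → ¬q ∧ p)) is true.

7

1: successors {2}; ¬p ∨ (¬q → ¬q ∧ p) there: 2:T. ✓
2: successors {3}; ¬p ∨ (¬q → ¬q ∧ p) there: 3:T. ✓
3: successors {4}; ¬p ∨ (¬q → ¬q ∧ p) there: 4:T. ✓
4: successors {5}; ¬p ∨ (¬q → ¬q ∧ p) there: 5:T. ✓
5: successors {6}; ¬p ∨ (¬q → ¬q ∧ p) there: 6:T. ✓
6: successors {3, 8}; ¬p ∨ (¬q → ¬q ∧ p) there: 3:T, 8:T. ✓
8: successors {8}; ¬p ∨ (¬q → ¬q ∧ p) there: 8:T. ✓
Satisfying worlds: {1, 2, 3, 4, 5, 6, 8}.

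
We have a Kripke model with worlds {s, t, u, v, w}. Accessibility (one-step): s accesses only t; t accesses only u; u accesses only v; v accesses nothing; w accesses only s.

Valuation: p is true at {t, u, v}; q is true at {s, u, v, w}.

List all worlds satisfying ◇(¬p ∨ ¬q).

s: successors {t}; ¬p ∨ ¬q there: t:T. ✓
t: successors {u}; ¬p ∨ ¬q there: u:F. ✗
u: successors {v}; ¬p ∨ ¬q there: v:F. ✗
v: no successors, so ◇(¬p ∨ ¬q) fails. ✗
w: successors {s}; ¬p ∨ ¬q there: s:T. ✓

{s, w}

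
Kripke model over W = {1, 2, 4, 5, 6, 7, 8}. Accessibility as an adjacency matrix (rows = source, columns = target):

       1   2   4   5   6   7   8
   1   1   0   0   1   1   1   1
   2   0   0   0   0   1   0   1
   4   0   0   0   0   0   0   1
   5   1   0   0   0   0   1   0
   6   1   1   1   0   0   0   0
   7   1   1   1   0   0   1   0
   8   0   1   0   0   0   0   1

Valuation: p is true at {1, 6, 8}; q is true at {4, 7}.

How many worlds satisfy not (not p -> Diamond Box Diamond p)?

1: not p -> Diamond Box Diamond p is T. ✗
2: not p -> Diamond Box Diamond p is T. ✗
4: not p -> Diamond Box Diamond p is T. ✗
5: not p -> Diamond Box Diamond p is T. ✗
6: not p -> Diamond Box Diamond p is T. ✗
7: not p -> Diamond Box Diamond p is T. ✗
8: not p -> Diamond Box Diamond p is T. ✗
Satisfying worlds: ∅.

0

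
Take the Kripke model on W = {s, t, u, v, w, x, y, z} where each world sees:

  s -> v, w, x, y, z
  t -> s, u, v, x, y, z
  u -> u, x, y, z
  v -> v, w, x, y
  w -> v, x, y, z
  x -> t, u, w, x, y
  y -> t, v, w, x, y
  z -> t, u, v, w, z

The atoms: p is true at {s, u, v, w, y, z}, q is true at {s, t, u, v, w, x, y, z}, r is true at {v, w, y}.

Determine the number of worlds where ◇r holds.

8

s: successors {v, w, x, y, z}; r there: v:T, w:T, x:F, y:T, z:F. ✓
t: successors {s, u, v, x, y, z}; r there: s:F, u:F, v:T, x:F, y:T, z:F. ✓
u: successors {u, x, y, z}; r there: u:F, x:F, y:T, z:F. ✓
v: successors {v, w, x, y}; r there: v:T, w:T, x:F, y:T. ✓
w: successors {v, x, y, z}; r there: v:T, x:F, y:T, z:F. ✓
x: successors {t, u, w, x, y}; r there: t:F, u:F, w:T, x:F, y:T. ✓
y: successors {t, v, w, x, y}; r there: t:F, v:T, w:T, x:F, y:T. ✓
z: successors {t, u, v, w, z}; r there: t:F, u:F, v:T, w:T, z:F. ✓
Satisfying worlds: {s, t, u, v, w, x, y, z}.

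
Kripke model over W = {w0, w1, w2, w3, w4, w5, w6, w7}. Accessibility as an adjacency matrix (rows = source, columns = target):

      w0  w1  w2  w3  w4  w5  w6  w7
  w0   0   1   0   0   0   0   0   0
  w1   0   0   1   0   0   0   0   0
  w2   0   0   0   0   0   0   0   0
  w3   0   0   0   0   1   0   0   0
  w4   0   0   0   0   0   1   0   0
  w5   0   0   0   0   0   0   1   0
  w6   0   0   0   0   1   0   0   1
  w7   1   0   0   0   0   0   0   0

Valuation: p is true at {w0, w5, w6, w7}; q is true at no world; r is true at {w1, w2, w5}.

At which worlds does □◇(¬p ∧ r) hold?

{w0, w2, w7}

w0: successors {w1}; ◇(¬p ∧ r) there: w1:T. ✓
w1: successors {w2}; ◇(¬p ∧ r) there: w2:F. ✗
w2: no successors, so □◇(¬p ∧ r) holds vacuously. ✓
w3: successors {w4}; ◇(¬p ∧ r) there: w4:F. ✗
w4: successors {w5}; ◇(¬p ∧ r) there: w5:F. ✗
w5: successors {w6}; ◇(¬p ∧ r) there: w6:F. ✗
w6: successors {w4, w7}; ◇(¬p ∧ r) there: w4:F, w7:F. ✗
w7: successors {w0}; ◇(¬p ∧ r) there: w0:T. ✓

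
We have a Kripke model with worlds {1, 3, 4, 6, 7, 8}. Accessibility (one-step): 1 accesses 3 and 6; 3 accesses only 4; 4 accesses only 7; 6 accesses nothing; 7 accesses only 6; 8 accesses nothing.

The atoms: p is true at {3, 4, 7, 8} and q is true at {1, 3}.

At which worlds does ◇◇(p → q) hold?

{4}

1: successors {3, 6}; ◇(p → q) there: 3:F, 6:F. ✗
3: successors {4}; ◇(p → q) there: 4:F. ✗
4: successors {7}; ◇(p → q) there: 7:T. ✓
6: no successors, so ◇◇(p → q) fails. ✗
7: successors {6}; ◇(p → q) there: 6:F. ✗
8: no successors, so ◇◇(p → q) fails. ✗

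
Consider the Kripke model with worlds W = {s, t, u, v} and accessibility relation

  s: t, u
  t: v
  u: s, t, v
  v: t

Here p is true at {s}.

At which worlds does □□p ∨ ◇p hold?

{u}

s: □□p is F, ◇p is F. ✗
t: □□p is F, ◇p is F. ✗
u: □□p is F, ◇p is T. ✓
v: □□p is F, ◇p is F. ✗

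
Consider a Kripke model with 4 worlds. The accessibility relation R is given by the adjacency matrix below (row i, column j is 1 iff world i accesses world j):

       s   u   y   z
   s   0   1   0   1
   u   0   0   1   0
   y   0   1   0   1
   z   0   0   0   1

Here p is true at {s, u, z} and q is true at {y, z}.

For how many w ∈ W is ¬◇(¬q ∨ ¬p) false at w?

s: ◇(¬q ∨ ¬p) is T. ✗
u: ◇(¬q ∨ ¬p) is T. ✗
y: ◇(¬q ∨ ¬p) is T. ✗
z: ◇(¬q ∨ ¬p) is F. ✓
Satisfying worlds: {z}.
So ¬◇(¬q ∨ ¬p) fails at the other 3 worlds.

3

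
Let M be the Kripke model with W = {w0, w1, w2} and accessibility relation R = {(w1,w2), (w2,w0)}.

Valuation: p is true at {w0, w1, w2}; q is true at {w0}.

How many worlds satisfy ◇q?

1

w0: no successors, so ◇q fails. ✗
w1: successors {w2}; q there: w2:F. ✗
w2: successors {w0}; q there: w0:T. ✓
Satisfying worlds: {w2}.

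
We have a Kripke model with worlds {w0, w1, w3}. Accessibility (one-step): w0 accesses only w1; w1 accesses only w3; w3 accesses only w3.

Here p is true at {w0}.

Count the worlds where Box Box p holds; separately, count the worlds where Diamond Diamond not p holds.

For Box Box p:
w0: successors {w1}; Box p there: w1:F. ✗
w1: successors {w3}; Box p there: w3:F. ✗
w3: successors {w3}; Box p there: w3:F. ✗
— 0 worlds.
For Diamond Diamond not p:
w0: successors {w1}; Diamond not p there: w1:T. ✓
w1: successors {w3}; Diamond not p there: w3:T. ✓
w3: successors {w3}; Diamond not p there: w3:T. ✓
— 3 worlds.

0 and 3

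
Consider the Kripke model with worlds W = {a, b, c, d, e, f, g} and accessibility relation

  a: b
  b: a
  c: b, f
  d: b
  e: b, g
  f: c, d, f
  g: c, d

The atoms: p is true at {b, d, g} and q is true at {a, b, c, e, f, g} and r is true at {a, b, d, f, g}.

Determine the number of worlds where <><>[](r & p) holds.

5

a: successors {b}; <>[](r & p) there: b:T. ✓
b: successors {a}; <>[](r & p) there: a:F. ✗
c: successors {b, f}; <>[](r & p) there: b:T, f:T. ✓
d: successors {b}; <>[](r & p) there: b:T. ✓
e: successors {b, g}; <>[](r & p) there: b:T, g:T. ✓
f: successors {c, d, f}; <>[](r & p) there: c:F, d:F, f:T. ✓
g: successors {c, d}; <>[](r & p) there: c:F, d:F. ✗
Satisfying worlds: {a, c, d, e, f}.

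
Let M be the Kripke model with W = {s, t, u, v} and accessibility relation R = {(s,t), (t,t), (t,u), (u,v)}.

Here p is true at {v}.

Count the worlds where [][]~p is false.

1

s: successors {t}; []~p there: t:T. ✓
t: successors {t, u}; []~p there: t:T, u:F. ✗
u: successors {v}; []~p there: v:T. ✓
v: no successors, so [][]~p holds vacuously. ✓
Satisfying worlds: {s, u, v}.
So [][]~p fails at the other 1 world.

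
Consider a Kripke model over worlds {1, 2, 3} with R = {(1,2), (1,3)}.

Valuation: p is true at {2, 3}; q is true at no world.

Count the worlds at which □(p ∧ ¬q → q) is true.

1: successors {2, 3}; p ∧ ¬q → q there: 2:F, 3:F. ✗
2: no successors, so □(p ∧ ¬q → q) holds vacuously. ✓
3: no successors, so □(p ∧ ¬q → q) holds vacuously. ✓
Satisfying worlds: {2, 3}.

2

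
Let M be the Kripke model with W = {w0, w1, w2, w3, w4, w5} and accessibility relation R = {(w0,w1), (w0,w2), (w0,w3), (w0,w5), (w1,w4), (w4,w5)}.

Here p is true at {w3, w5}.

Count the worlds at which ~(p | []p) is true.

2

w0: p | []p is F. ✓
w1: p | []p is F. ✓
w2: p | []p is T. ✗
w3: p | []p is T. ✗
w4: p | []p is T. ✗
w5: p | []p is T. ✗
Satisfying worlds: {w0, w1}.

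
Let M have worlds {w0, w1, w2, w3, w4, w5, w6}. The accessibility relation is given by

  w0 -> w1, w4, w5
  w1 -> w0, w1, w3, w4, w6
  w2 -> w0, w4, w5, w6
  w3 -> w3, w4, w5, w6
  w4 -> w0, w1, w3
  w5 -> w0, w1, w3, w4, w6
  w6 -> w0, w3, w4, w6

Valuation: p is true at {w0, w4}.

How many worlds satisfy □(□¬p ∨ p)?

0

w0: successors {w1, w4, w5}; □¬p ∨ p there: w1:F, w4:T, w5:F. ✗
w1: successors {w0, w1, w3, w4, w6}; □¬p ∨ p there: w0:T, w1:F, w3:F, w4:T, w6:F. ✗
w2: successors {w0, w4, w5, w6}; □¬p ∨ p there: w0:T, w4:T, w5:F, w6:F. ✗
w3: successors {w3, w4, w5, w6}; □¬p ∨ p there: w3:F, w4:T, w5:F, w6:F. ✗
w4: successors {w0, w1, w3}; □¬p ∨ p there: w0:T, w1:F, w3:F. ✗
w5: successors {w0, w1, w3, w4, w6}; □¬p ∨ p there: w0:T, w1:F, w3:F, w4:T, w6:F. ✗
w6: successors {w0, w3, w4, w6}; □¬p ∨ p there: w0:T, w3:F, w4:T, w6:F. ✗
Satisfying worlds: ∅.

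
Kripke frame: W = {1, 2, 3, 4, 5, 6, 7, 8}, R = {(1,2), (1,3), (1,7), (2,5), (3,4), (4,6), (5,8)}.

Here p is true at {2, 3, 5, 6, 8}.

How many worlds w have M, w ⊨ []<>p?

1: successors {2, 3, 7}; <>p there: 2:T, 3:F, 7:F. ✗
2: successors {5}; <>p there: 5:T. ✓
3: successors {4}; <>p there: 4:T. ✓
4: successors {6}; <>p there: 6:F. ✗
5: successors {8}; <>p there: 8:F. ✗
6: no successors, so []<>p holds vacuously. ✓
7: no successors, so []<>p holds vacuously. ✓
8: no successors, so []<>p holds vacuously. ✓
Satisfying worlds: {2, 3, 6, 7, 8}.

5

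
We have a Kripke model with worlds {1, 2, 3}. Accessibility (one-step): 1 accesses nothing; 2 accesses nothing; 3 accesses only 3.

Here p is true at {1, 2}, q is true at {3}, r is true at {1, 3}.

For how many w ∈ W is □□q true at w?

1: no successors, so □□q holds vacuously. ✓
2: no successors, so □□q holds vacuously. ✓
3: successors {3}; □q there: 3:T. ✓
Satisfying worlds: {1, 2, 3}.

3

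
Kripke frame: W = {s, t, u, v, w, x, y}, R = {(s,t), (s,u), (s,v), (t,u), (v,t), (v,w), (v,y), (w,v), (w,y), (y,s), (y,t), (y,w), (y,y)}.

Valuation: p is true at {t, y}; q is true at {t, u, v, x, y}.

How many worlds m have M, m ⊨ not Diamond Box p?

5

s: Diamond Box p is T. ✗
t: Diamond Box p is T. ✗
u: Diamond Box p is F. ✓
v: Diamond Box p is F. ✓
w: Diamond Box p is F. ✓
x: Diamond Box p is F. ✓
y: Diamond Box p is F. ✓
Satisfying worlds: {u, v, w, x, y}.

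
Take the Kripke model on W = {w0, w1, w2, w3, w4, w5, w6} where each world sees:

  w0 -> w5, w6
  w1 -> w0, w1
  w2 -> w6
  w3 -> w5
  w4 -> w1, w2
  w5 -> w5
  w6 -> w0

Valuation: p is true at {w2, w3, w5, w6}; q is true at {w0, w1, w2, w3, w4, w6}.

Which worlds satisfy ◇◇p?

{w0, w1, w3, w4, w5, w6}

w0: successors {w5, w6}; ◇p there: w5:T, w6:F. ✓
w1: successors {w0, w1}; ◇p there: w0:T, w1:F. ✓
w2: successors {w6}; ◇p there: w6:F. ✗
w3: successors {w5}; ◇p there: w5:T. ✓
w4: successors {w1, w2}; ◇p there: w1:F, w2:T. ✓
w5: successors {w5}; ◇p there: w5:T. ✓
w6: successors {w0}; ◇p there: w0:T. ✓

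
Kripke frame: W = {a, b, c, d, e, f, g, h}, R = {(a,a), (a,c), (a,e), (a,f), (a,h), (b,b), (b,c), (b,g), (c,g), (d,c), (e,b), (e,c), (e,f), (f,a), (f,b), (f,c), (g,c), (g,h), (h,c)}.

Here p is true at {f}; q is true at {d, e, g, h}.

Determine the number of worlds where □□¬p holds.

a: successors {a, c, e, f, h}; □¬p there: a:F, c:T, e:F, f:T, h:T. ✗
b: successors {b, c, g}; □¬p there: b:T, c:T, g:T. ✓
c: successors {g}; □¬p there: g:T. ✓
d: successors {c}; □¬p there: c:T. ✓
e: successors {b, c, f}; □¬p there: b:T, c:T, f:T. ✓
f: successors {a, b, c}; □¬p there: a:F, b:T, c:T. ✗
g: successors {c, h}; □¬p there: c:T, h:T. ✓
h: successors {c}; □¬p there: c:T. ✓
Satisfying worlds: {b, c, d, e, g, h}.

6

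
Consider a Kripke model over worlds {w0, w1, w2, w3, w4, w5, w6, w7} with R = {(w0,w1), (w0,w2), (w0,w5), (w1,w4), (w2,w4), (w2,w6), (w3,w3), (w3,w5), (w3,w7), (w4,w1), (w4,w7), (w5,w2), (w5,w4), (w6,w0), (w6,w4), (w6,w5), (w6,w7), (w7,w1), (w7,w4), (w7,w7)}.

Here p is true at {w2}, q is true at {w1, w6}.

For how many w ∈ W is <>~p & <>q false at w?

4

w0: <>~p is T, <>q is T. ✓
w1: <>~p is T, <>q is F. ✗
w2: <>~p is T, <>q is T. ✓
w3: <>~p is T, <>q is F. ✗
w4: <>~p is T, <>q is T. ✓
w5: <>~p is T, <>q is F. ✗
w6: <>~p is T, <>q is F. ✗
w7: <>~p is T, <>q is T. ✓
Satisfying worlds: {w0, w2, w4, w7}.
So <>~p & <>q fails at the other 4 worlds.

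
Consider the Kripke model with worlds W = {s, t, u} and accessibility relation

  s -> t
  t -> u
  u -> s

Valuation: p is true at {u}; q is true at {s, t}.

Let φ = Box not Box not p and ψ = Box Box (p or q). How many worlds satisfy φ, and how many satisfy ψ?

For Box not Box not p:
s: successors {t}; not Box not p there: t:T. ✓
t: successors {u}; not Box not p there: u:F. ✗
u: successors {s}; not Box not p there: s:F. ✗
— 1 world.
For Box Box (p or q):
s: successors {t}; Box (p or q) there: t:T. ✓
t: successors {u}; Box (p or q) there: u:T. ✓
u: successors {s}; Box (p or q) there: s:T. ✓
— 3 worlds.

1 and 3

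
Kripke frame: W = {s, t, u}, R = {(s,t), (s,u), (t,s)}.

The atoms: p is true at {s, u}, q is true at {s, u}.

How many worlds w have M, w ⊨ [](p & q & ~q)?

s: successors {t, u}; p & q & ~q there: t:F, u:F. ✗
t: successors {s}; p & q & ~q there: s:F. ✗
u: no successors, so [](p & q & ~q) holds vacuously. ✓
Satisfying worlds: {u}.

1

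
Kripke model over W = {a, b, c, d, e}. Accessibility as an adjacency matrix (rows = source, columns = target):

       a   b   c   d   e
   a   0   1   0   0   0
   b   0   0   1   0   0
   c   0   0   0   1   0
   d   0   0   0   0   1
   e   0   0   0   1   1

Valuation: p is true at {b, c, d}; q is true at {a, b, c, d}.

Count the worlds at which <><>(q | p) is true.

a: successors {b}; <>(q | p) there: b:T. ✓
b: successors {c}; <>(q | p) there: c:T. ✓
c: successors {d}; <>(q | p) there: d:F. ✗
d: successors {e}; <>(q | p) there: e:T. ✓
e: successors {d, e}; <>(q | p) there: d:F, e:T. ✓
Satisfying worlds: {a, b, d, e}.

4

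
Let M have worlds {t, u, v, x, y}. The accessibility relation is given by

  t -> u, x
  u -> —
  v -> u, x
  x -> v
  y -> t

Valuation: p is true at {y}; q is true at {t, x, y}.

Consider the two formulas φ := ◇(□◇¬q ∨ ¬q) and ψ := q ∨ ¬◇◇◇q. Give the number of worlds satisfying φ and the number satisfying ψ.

For ◇(□◇¬q ∨ ¬q):
t: successors {u, x}; □◇¬q ∨ ¬q there: u:T, x:T. ✓
u: no successors, so ◇(□◇¬q ∨ ¬q) fails. ✗
v: successors {u, x}; □◇¬q ∨ ¬q there: u:T, x:T. ✓
x: successors {v}; □◇¬q ∨ ¬q there: v:T. ✓
y: successors {t}; □◇¬q ∨ ¬q there: t:F. ✗
— 3 worlds.
For q ∨ ¬◇◇◇q:
t: q is T, ¬◇◇◇q is F. ✓
u: q is F, ¬◇◇◇q is T. ✓
v: q is F, ¬◇◇◇q is F. ✗
x: q is T, ¬◇◇◇q is T. ✓
y: q is T, ¬◇◇◇q is T. ✓
— 4 worlds.

3 and 4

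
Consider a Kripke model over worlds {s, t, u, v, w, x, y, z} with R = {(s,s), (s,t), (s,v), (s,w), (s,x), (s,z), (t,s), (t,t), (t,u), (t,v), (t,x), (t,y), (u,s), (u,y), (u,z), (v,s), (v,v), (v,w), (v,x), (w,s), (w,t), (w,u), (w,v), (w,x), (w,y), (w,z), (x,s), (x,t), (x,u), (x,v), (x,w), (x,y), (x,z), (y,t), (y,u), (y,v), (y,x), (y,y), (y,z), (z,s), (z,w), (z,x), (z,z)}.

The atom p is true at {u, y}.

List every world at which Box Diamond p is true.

s: successors {s, t, v, w, x, z}; Diamond p there: s:F, t:T, v:F, w:T, x:T, z:F. ✗
t: successors {s, t, u, v, x, y}; Diamond p there: s:F, t:T, u:T, v:F, x:T, y:T. ✗
u: successors {s, y, z}; Diamond p there: s:F, y:T, z:F. ✗
v: successors {s, v, w, x}; Diamond p there: s:F, v:F, w:T, x:T. ✗
w: successors {s, t, u, v, x, y, z}; Diamond p there: s:F, t:T, u:T, v:F, x:T, y:T, z:F. ✗
x: successors {s, t, u, v, w, y, z}; Diamond p there: s:F, t:T, u:T, v:F, w:T, y:T, z:F. ✗
y: successors {t, u, v, x, y, z}; Diamond p there: t:T, u:T, v:F, x:T, y:T, z:F. ✗
z: successors {s, w, x, z}; Diamond p there: s:F, w:T, x:T, z:F. ✗

∅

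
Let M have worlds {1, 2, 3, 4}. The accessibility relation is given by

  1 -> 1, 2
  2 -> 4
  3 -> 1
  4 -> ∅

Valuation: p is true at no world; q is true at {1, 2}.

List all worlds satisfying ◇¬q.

1: successors {1, 2}; ¬q there: 1:F, 2:F. ✗
2: successors {4}; ¬q there: 4:T. ✓
3: successors {1}; ¬q there: 1:F. ✗
4: no successors, so ◇¬q fails. ✗

{2}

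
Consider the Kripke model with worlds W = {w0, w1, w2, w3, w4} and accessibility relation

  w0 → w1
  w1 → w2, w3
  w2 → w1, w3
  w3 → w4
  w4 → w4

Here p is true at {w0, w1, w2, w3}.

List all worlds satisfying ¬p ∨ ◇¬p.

w0: ¬p is F, ◇¬p is F. ✗
w1: ¬p is F, ◇¬p is F. ✗
w2: ¬p is F, ◇¬p is F. ✗
w3: ¬p is F, ◇¬p is T. ✓
w4: ¬p is T, ◇¬p is T. ✓

{w3, w4}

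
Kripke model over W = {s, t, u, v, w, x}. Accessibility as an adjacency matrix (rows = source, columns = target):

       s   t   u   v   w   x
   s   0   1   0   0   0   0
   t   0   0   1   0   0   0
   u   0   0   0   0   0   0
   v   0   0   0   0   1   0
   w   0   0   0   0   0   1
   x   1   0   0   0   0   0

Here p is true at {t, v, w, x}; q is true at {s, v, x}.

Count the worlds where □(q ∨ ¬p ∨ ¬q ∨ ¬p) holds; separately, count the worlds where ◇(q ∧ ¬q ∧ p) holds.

6 and 0

For □(q ∨ ¬p ∨ ¬q ∨ ¬p):
s: successors {t}; q ∨ ¬p ∨ ¬q ∨ ¬p there: t:T. ✓
t: successors {u}; q ∨ ¬p ∨ ¬q ∨ ¬p there: u:T. ✓
u: no successors, so □(q ∨ ¬p ∨ ¬q ∨ ¬p) holds vacuously. ✓
v: successors {w}; q ∨ ¬p ∨ ¬q ∨ ¬p there: w:T. ✓
w: successors {x}; q ∨ ¬p ∨ ¬q ∨ ¬p there: x:T. ✓
x: successors {s}; q ∨ ¬p ∨ ¬q ∨ ¬p there: s:T. ✓
— 6 worlds.
For ◇(q ∧ ¬q ∧ p):
s: successors {t}; q ∧ ¬q ∧ p there: t:F. ✗
t: successors {u}; q ∧ ¬q ∧ p there: u:F. ✗
u: no successors, so ◇(q ∧ ¬q ∧ p) fails. ✗
v: successors {w}; q ∧ ¬q ∧ p there: w:F. ✗
w: successors {x}; q ∧ ¬q ∧ p there: x:F. ✗
x: successors {s}; q ∧ ¬q ∧ p there: s:F. ✗
— 0 worlds.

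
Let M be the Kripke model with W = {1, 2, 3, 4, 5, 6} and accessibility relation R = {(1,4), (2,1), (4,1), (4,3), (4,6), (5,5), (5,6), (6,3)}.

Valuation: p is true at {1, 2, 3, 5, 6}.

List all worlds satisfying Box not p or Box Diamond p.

{1, 3, 5}

1: Box not p is T, Box Diamond p is T. ✓
2: Box not p is F, Box Diamond p is F. ✗
3: Box not p is T, Box Diamond p is T. ✓
4: Box not p is F, Box Diamond p is F. ✗
5: Box not p is F, Box Diamond p is T. ✓
6: Box not p is F, Box Diamond p is F. ✗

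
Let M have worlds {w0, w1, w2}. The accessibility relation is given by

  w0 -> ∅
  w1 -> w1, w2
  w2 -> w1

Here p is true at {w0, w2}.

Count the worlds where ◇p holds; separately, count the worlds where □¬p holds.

For ◇p:
w0: no successors, so ◇p fails. ✗
w1: successors {w1, w2}; p there: w1:F, w2:T. ✓
w2: successors {w1}; p there: w1:F. ✗
— 1 world.
For □¬p:
w0: no successors, so □¬p holds vacuously. ✓
w1: successors {w1, w2}; ¬p there: w1:T, w2:F. ✗
w2: successors {w1}; ¬p there: w1:T. ✓
— 2 worlds.

1 and 2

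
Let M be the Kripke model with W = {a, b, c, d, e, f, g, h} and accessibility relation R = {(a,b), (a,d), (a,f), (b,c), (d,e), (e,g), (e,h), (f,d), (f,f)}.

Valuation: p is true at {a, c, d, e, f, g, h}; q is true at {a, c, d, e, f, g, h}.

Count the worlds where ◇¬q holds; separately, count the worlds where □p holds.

1 and 7

For ◇¬q:
a: successors {b, d, f}; ¬q there: b:T, d:F, f:F. ✓
b: successors {c}; ¬q there: c:F. ✗
c: no successors, so ◇¬q fails. ✗
d: successors {e}; ¬q there: e:F. ✗
e: successors {g, h}; ¬q there: g:F, h:F. ✗
f: successors {d, f}; ¬q there: d:F, f:F. ✗
g: no successors, so ◇¬q fails. ✗
h: no successors, so ◇¬q fails. ✗
— 1 world.
For □p:
a: successors {b, d, f}; p there: b:F, d:T, f:T. ✗
b: successors {c}; p there: c:T. ✓
c: no successors, so □p holds vacuously. ✓
d: successors {e}; p there: e:T. ✓
e: successors {g, h}; p there: g:T, h:T. ✓
f: successors {d, f}; p there: d:T, f:T. ✓
g: no successors, so □p holds vacuously. ✓
h: no successors, so □p holds vacuously. ✓
— 7 worlds.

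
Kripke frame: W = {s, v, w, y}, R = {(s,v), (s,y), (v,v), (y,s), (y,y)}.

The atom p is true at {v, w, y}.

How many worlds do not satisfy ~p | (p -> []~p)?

s: ~p is T, p -> []~p is T. ✓
v: ~p is F, p -> []~p is F. ✗
w: ~p is F, p -> []~p is T. ✓
y: ~p is F, p -> []~p is F. ✗
Satisfying worlds: {s, w}.
So ~p | (p -> []~p) fails at the other 2 worlds.

2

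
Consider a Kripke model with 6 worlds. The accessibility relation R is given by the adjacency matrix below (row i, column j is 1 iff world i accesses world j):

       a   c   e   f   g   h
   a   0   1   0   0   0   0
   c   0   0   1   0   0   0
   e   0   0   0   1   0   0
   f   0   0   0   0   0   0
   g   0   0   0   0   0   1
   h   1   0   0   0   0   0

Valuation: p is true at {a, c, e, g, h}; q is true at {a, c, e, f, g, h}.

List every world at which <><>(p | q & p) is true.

a: successors {c}; <>(p | q & p) there: c:T. ✓
c: successors {e}; <>(p | q & p) there: e:F. ✗
e: successors {f}; <>(p | q & p) there: f:F. ✗
f: no successors, so <><>(p | q & p) fails. ✗
g: successors {h}; <>(p | q & p) there: h:T. ✓
h: successors {a}; <>(p | q & p) there: a:T. ✓

{a, g, h}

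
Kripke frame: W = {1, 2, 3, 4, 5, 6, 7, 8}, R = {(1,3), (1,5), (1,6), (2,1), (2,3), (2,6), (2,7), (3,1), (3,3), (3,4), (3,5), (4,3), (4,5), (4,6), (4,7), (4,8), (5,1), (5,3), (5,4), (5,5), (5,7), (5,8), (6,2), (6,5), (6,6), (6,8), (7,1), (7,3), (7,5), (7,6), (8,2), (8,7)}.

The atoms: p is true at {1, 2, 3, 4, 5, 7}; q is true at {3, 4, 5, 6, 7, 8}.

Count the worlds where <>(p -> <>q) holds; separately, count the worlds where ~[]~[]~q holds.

8 and 0

For <>(p -> <>q):
1: successors {3, 5, 6}; p -> <>q there: 3:T, 5:T, 6:T. ✓
2: successors {1, 3, 6, 7}; p -> <>q there: 1:T, 3:T, 6:T, 7:T. ✓
3: successors {1, 3, 4, 5}; p -> <>q there: 1:T, 3:T, 4:T, 5:T. ✓
4: successors {3, 5, 6, 7, 8}; p -> <>q there: 3:T, 5:T, 6:T, 7:T, 8:T. ✓
5: successors {1, 3, 4, 5, 7, 8}; p -> <>q there: 1:T, 3:T, 4:T, 5:T, 7:T, 8:T. ✓
6: successors {2, 5, 6, 8}; p -> <>q there: 2:T, 5:T, 6:T, 8:T. ✓
7: successors {1, 3, 5, 6}; p -> <>q there: 1:T, 3:T, 5:T, 6:T. ✓
8: successors {2, 7}; p -> <>q there: 2:T, 7:T. ✓
— 8 worlds.
For ~[]~[]~q:
1: []~[]~q is T. ✗
2: []~[]~q is T. ✗
3: []~[]~q is T. ✗
4: []~[]~q is T. ✗
5: []~[]~q is T. ✗
6: []~[]~q is T. ✗
7: []~[]~q is T. ✗
8: []~[]~q is T. ✗
— 0 worlds.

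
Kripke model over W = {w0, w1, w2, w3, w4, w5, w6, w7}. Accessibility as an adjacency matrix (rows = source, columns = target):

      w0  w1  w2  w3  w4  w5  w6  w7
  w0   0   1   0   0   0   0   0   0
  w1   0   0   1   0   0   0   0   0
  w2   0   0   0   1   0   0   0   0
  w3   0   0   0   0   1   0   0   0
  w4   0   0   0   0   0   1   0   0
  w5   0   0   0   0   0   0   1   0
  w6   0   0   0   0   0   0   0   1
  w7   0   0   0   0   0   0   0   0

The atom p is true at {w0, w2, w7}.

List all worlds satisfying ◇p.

w0: successors {w1}; p there: w1:F. ✗
w1: successors {w2}; p there: w2:T. ✓
w2: successors {w3}; p there: w3:F. ✗
w3: successors {w4}; p there: w4:F. ✗
w4: successors {w5}; p there: w5:F. ✗
w5: successors {w6}; p there: w6:F. ✗
w6: successors {w7}; p there: w7:T. ✓
w7: no successors, so ◇p fails. ✗

{w1, w6}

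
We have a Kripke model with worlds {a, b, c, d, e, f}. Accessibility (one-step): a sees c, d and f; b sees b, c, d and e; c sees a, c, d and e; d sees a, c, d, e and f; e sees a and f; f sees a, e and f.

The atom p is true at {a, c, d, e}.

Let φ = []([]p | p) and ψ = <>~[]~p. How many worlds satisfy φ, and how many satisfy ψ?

1 and 6

For []([]p | p):
a: successors {c, d, f}; []p | p there: c:T, d:T, f:F. ✗
b: successors {b, c, d, e}; []p | p there: b:F, c:T, d:T, e:T. ✗
c: successors {a, c, d, e}; []p | p there: a:T, c:T, d:T, e:T. ✓
d: successors {a, c, d, e, f}; []p | p there: a:T, c:T, d:T, e:T, f:F. ✗
e: successors {a, f}; []p | p there: a:T, f:F. ✗
f: successors {a, e, f}; []p | p there: a:T, e:T, f:F. ✗
— 1 world.
For <>~[]~p:
a: successors {c, d, f}; ~[]~p there: c:T, d:T, f:T. ✓
b: successors {b, c, d, e}; ~[]~p there: b:T, c:T, d:T, e:T. ✓
c: successors {a, c, d, e}; ~[]~p there: a:T, c:T, d:T, e:T. ✓
d: successors {a, c, d, e, f}; ~[]~p there: a:T, c:T, d:T, e:T, f:T. ✓
e: successors {a, f}; ~[]~p there: a:T, f:T. ✓
f: successors {a, e, f}; ~[]~p there: a:T, e:T, f:T. ✓
— 6 worlds.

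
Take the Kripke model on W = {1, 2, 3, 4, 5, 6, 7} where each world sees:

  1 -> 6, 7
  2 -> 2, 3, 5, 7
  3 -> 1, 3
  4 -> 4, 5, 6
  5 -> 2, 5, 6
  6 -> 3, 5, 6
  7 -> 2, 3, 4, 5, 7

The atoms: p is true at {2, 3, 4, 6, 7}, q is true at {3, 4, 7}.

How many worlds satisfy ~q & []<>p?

4

1: ~q is T, []<>p is T. ✓
2: ~q is T, []<>p is T. ✓
3: ~q is F, []<>p is T. ✗
4: ~q is F, []<>p is T. ✗
5: ~q is T, []<>p is T. ✓
6: ~q is T, []<>p is T. ✓
7: ~q is F, []<>p is T. ✗
Satisfying worlds: {1, 2, 5, 6}.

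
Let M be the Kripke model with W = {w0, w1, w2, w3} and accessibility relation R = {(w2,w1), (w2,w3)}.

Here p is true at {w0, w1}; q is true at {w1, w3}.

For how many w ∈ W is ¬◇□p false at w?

1

w0: ◇□p is F. ✓
w1: ◇□p is F. ✓
w2: ◇□p is T. ✗
w3: ◇□p is F. ✓
Satisfying worlds: {w0, w1, w3}.
So ¬◇□p fails at the other 1 world.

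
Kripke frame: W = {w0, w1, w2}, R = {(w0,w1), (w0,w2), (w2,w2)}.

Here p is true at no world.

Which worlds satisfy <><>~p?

w0: successors {w1, w2}; <>~p there: w1:F, w2:T. ✓
w1: no successors, so <><>~p fails. ✗
w2: successors {w2}; <>~p there: w2:T. ✓

{w0, w2}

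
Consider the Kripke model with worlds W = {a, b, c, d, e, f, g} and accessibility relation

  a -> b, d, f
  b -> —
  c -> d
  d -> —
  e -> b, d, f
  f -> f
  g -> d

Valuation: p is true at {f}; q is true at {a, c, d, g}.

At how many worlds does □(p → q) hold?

a: successors {b, d, f}; p → q there: b:T, d:T, f:F. ✗
b: no successors, so □(p → q) holds vacuously. ✓
c: successors {d}; p → q there: d:T. ✓
d: no successors, so □(p → q) holds vacuously. ✓
e: successors {b, d, f}; p → q there: b:T, d:T, f:F. ✗
f: successors {f}; p → q there: f:F. ✗
g: successors {d}; p → q there: d:T. ✓
Satisfying worlds: {b, c, d, g}.

4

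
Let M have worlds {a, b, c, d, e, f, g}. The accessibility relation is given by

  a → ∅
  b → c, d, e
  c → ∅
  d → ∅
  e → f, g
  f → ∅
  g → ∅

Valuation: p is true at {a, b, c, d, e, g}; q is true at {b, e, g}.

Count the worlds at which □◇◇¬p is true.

5

a: no successors, so □◇◇¬p holds vacuously. ✓
b: successors {c, d, e}; ◇◇¬p there: c:F, d:F, e:F. ✗
c: no successors, so □◇◇¬p holds vacuously. ✓
d: no successors, so □◇◇¬p holds vacuously. ✓
e: successors {f, g}; ◇◇¬p there: f:F, g:F. ✗
f: no successors, so □◇◇¬p holds vacuously. ✓
g: no successors, so □◇◇¬p holds vacuously. ✓
Satisfying worlds: {a, c, d, f, g}.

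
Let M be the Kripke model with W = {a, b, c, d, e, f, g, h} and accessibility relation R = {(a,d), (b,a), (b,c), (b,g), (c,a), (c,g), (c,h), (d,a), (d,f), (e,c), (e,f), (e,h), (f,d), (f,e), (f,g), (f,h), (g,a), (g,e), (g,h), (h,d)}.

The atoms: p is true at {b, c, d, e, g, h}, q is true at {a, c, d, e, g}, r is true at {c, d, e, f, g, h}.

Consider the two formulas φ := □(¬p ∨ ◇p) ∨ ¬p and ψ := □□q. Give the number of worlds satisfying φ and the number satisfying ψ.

For □(¬p ∨ ◇p) ∨ ¬p:
a: □(¬p ∨ ◇p) is F, ¬p is T. ✓
b: □(¬p ∨ ◇p) is T, ¬p is F. ✓
c: □(¬p ∨ ◇p) is T, ¬p is F. ✓
d: □(¬p ∨ ◇p) is T, ¬p is F. ✓
e: □(¬p ∨ ◇p) is T, ¬p is F. ✓
f: □(¬p ∨ ◇p) is F, ¬p is T. ✓
g: □(¬p ∨ ◇p) is T, ¬p is F. ✓
h: □(¬p ∨ ◇p) is F, ¬p is F. ✗
— 7 worlds.
For □□q:
a: successors {d}; □q there: d:F. ✗
b: successors {a, c, g}; □q there: a:T, c:F, g:F. ✗
c: successors {a, g, h}; □q there: a:T, g:F, h:T. ✗
d: successors {a, f}; □q there: a:T, f:F. ✗
e: successors {c, f, h}; □q there: c:F, f:F, h:T. ✗
f: successors {d, e, g, h}; □q there: d:F, e:F, g:F, h:T. ✗
g: successors {a, e, h}; □q there: a:T, e:F, h:T. ✗
h: successors {d}; □q there: d:F. ✗
— 0 worlds.

7 and 0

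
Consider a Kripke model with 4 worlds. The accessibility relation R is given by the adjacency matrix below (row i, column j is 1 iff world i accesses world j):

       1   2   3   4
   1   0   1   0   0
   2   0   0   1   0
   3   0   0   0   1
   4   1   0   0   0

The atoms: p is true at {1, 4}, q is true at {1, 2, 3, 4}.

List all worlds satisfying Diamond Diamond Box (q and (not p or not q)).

1: successors {2}; Diamond Box (q and (not p or not q)) there: 2:F. ✗
2: successors {3}; Diamond Box (q and (not p or not q)) there: 3:F. ✗
3: successors {4}; Diamond Box (q and (not p or not q)) there: 4:T. ✓
4: successors {1}; Diamond Box (q and (not p or not q)) there: 1:T. ✓

{3, 4}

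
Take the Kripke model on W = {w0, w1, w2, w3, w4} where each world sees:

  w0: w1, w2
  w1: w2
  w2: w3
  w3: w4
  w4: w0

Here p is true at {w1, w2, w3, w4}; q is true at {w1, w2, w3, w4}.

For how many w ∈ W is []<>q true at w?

4

w0: successors {w1, w2}; <>q there: w1:T, w2:T. ✓
w1: successors {w2}; <>q there: w2:T. ✓
w2: successors {w3}; <>q there: w3:T. ✓
w3: successors {w4}; <>q there: w4:F. ✗
w4: successors {w0}; <>q there: w0:T. ✓
Satisfying worlds: {w0, w1, w2, w4}.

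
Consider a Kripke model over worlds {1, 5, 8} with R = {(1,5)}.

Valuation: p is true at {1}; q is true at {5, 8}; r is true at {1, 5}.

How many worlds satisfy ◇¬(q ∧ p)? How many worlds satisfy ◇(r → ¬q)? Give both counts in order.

1 and 0

For ◇¬(q ∧ p):
1: successors {5}; ¬(q ∧ p) there: 5:T. ✓
5: no successors, so ◇¬(q ∧ p) fails. ✗
8: no successors, so ◇¬(q ∧ p) fails. ✗
— 1 world.
For ◇(r → ¬q):
1: successors {5}; r → ¬q there: 5:F. ✗
5: no successors, so ◇(r → ¬q) fails. ✗
8: no successors, so ◇(r → ¬q) fails. ✗
— 0 worlds.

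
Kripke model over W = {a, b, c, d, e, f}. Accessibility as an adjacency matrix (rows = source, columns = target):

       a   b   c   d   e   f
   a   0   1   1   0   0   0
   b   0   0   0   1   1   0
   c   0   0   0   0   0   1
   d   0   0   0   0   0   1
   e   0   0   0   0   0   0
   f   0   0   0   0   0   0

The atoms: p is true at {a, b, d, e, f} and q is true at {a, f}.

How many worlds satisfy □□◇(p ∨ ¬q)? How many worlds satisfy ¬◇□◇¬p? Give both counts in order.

4 and 3

For □□◇(p ∨ ¬q):
a: successors {b, c}; □◇(p ∨ ¬q) there: b:F, c:F. ✗
b: successors {d, e}; □◇(p ∨ ¬q) there: d:F, e:T. ✗
c: successors {f}; □◇(p ∨ ¬q) there: f:T. ✓
d: successors {f}; □◇(p ∨ ¬q) there: f:T. ✓
e: no successors, so □□◇(p ∨ ¬q) holds vacuously. ✓
f: no successors, so □□◇(p ∨ ¬q) holds vacuously. ✓
— 4 worlds.
For ¬◇□◇¬p:
a: ◇□◇¬p is F. ✓
b: ◇□◇¬p is T. ✗
c: ◇□◇¬p is T. ✗
d: ◇□◇¬p is T. ✗
e: ◇□◇¬p is F. ✓
f: ◇□◇¬p is F. ✓
— 3 worlds.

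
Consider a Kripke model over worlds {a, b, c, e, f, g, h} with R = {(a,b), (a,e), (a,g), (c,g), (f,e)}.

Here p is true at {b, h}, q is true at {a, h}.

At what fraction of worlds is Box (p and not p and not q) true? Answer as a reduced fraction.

4/7

a: successors {b, e, g}; p and not p and not q there: b:F, e:F, g:F. ✗
b: no successors, so Box (p and not p and not q) holds vacuously. ✓
c: successors {g}; p and not p and not q there: g:F. ✗
e: no successors, so Box (p and not p and not q) holds vacuously. ✓
f: successors {e}; p and not p and not q there: e:F. ✗
g: no successors, so Box (p and not p and not q) holds vacuously. ✓
h: no successors, so Box (p and not p and not q) holds vacuously. ✓
That's 4 of 7 worlds, so 4/7.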